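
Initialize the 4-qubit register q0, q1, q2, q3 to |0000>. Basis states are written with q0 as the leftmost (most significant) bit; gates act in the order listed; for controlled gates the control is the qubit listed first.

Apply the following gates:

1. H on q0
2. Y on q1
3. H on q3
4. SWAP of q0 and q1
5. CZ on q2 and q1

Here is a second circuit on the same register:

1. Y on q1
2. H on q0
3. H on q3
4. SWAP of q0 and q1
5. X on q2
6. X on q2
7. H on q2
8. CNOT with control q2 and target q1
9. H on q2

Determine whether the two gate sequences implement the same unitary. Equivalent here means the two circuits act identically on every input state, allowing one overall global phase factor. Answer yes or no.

No: there is an input state on which the two circuits produce genuinely different outputs (not merely differing by a phase).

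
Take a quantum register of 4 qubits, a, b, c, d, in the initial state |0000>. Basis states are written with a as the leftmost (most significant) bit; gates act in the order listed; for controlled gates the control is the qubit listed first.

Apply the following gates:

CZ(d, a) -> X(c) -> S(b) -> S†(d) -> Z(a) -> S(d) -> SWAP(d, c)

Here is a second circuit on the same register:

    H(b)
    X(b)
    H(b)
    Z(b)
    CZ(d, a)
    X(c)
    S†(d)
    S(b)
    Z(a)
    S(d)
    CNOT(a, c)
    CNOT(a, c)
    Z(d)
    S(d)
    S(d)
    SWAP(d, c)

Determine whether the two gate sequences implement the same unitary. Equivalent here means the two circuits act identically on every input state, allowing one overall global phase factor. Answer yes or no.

Yes — the two circuits implement the same unitary up to a global phase.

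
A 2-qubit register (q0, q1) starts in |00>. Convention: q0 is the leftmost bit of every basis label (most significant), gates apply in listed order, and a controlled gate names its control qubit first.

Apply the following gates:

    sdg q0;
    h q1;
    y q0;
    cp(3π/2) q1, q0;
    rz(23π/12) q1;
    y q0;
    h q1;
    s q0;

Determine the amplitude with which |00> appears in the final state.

The final state's coefficient on |00> equals (-1 + exp(5*I*pi/12))*exp(I*pi/24)/2.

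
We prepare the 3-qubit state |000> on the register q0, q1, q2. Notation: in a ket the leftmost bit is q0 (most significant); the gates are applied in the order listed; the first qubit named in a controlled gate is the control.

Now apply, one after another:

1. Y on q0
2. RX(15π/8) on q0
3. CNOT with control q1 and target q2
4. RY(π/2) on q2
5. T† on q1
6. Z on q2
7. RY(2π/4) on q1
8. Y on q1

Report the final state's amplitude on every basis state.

The final amplitudes are -I*sin(pi/16)/2 on |000>, I*sin(pi/16)/2 on |001>, I*sin(pi/16)/2 on |010>, -I*sin(pi/16)/2 on |011>, -cos(pi/16)/2 on |100>, cos(pi/16)/2 on |101>, cos(pi/16)/2 on |110>, -cos(pi/16)/2 on |111>.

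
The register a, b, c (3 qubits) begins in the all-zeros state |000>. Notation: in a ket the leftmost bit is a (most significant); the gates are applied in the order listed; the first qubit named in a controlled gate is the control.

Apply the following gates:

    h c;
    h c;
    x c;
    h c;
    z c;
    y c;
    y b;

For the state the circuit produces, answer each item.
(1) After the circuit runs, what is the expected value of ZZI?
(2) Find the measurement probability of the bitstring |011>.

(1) The observable ZZI averages to -1. Key observation: steps 2-5 multiply out to the identity, so the circuit reduces to the remaining gates.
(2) A full measurement returns |011> with probability 1/2.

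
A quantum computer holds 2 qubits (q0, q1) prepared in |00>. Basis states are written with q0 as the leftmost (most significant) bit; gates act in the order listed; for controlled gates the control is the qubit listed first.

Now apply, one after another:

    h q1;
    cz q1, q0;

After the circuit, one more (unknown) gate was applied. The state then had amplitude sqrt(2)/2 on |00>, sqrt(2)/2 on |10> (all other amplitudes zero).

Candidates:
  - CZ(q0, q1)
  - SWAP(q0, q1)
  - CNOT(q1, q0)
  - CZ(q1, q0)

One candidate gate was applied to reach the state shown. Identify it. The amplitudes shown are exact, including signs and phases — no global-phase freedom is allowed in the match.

The unique candidate consistent with the amplitudes is SWAP(q0, q1).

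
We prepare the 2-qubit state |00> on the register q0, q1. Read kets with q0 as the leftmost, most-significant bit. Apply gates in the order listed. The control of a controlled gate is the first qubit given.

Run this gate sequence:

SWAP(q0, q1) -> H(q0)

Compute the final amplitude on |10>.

The final state's coefficient on |10> equals sqrt(2)/2.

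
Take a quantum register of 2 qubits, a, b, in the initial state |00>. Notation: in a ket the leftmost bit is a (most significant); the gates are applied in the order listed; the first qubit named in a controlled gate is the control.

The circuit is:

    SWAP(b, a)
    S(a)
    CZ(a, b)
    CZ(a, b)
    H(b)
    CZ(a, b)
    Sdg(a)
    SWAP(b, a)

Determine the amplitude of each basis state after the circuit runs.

After the circuit, the state carries amplitude sqrt(2)/2 on |00>, 0 on |01>, sqrt(2)/2 on |10>, 0 on |11>.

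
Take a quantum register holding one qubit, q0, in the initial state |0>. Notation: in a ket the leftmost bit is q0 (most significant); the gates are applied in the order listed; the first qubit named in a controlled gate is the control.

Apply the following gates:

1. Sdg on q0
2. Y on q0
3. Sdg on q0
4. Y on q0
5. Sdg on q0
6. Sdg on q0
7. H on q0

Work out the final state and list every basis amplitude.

The resulting statevector has amplitude -sqrt(2)*I/2 on |0>, -sqrt(2)*I/2 on |1>.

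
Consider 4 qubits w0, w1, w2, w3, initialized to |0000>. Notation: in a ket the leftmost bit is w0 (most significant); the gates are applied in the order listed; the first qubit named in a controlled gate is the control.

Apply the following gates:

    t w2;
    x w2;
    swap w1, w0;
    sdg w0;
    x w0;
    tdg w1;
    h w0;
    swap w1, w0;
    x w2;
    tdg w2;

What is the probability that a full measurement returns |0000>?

Outcome |0000> occurs with probability 1/2.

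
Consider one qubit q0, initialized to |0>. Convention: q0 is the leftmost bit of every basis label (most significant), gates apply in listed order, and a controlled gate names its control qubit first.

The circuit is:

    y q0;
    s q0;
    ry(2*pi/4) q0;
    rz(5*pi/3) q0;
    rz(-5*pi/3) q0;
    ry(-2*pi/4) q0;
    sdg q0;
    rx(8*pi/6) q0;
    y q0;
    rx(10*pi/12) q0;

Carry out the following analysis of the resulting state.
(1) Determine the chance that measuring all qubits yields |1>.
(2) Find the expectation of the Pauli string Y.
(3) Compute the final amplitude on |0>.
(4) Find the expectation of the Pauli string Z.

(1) The probability of measuring |1> is 1/2. Key observation: gates 2-7 undo each other exactly, leaving only the rest of the circuit to track.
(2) In the final state, Y has expectation 1.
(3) |0> carries amplitude sqrt(2)/2 in the final state.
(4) The expectation value of Z is 0.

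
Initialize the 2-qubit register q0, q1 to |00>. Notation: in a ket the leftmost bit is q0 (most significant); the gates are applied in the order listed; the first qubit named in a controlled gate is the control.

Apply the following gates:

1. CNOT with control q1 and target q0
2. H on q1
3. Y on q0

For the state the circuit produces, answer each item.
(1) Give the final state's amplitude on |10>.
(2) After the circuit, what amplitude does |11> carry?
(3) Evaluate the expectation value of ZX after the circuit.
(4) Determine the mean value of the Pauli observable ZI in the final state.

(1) The amplitude on |10> is sqrt(2)*I/2.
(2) |11> carries amplitude sqrt(2)*I/2 in the final state.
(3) In the final state, ZX has expectation -1.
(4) The observable ZI averages to -1.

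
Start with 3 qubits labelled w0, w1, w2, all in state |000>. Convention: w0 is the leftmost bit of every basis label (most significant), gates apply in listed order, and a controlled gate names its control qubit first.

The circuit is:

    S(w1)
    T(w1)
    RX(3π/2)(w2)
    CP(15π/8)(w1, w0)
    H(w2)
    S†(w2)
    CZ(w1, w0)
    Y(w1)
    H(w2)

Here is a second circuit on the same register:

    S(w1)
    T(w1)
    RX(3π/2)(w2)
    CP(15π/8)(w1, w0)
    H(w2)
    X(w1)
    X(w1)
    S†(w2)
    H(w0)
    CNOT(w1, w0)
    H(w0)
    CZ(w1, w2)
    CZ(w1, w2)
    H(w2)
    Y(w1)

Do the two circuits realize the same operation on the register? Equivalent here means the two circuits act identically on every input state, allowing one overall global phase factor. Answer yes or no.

Yes — the two circuits implement the same unitary up to a global phase.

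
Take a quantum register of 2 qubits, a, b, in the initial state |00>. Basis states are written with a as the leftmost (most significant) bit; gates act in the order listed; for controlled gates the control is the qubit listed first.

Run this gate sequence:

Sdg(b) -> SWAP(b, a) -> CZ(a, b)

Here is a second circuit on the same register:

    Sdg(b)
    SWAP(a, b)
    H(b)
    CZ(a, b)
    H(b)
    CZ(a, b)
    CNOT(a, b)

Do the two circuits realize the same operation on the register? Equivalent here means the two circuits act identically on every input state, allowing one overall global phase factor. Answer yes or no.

No: there is an input state on which the two circuits produce genuinely different outputs (not merely differing by a phase).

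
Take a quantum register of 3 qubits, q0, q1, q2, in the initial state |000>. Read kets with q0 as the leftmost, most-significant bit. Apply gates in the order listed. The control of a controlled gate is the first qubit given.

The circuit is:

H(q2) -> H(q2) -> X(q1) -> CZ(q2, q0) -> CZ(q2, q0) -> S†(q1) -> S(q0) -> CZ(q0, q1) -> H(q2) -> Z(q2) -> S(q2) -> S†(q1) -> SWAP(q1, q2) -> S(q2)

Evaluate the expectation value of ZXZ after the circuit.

The expectation value of ZXZ is 0. Key observation: the block from step 1 through step 2 cancels to the identity and can be dropped.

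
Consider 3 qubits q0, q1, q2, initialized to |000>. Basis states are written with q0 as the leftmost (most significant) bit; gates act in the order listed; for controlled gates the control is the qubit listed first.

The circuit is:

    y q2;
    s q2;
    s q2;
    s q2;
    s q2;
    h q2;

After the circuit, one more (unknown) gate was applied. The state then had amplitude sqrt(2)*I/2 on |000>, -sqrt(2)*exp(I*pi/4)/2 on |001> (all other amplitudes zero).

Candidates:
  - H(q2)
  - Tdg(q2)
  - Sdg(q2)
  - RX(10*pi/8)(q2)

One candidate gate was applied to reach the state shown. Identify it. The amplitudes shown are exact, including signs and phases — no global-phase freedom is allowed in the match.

It was Tdg(q2) that produced the state shown. Key observation: steps 2-5 multiply out to the identity, so the circuit reduces to the remaining gates.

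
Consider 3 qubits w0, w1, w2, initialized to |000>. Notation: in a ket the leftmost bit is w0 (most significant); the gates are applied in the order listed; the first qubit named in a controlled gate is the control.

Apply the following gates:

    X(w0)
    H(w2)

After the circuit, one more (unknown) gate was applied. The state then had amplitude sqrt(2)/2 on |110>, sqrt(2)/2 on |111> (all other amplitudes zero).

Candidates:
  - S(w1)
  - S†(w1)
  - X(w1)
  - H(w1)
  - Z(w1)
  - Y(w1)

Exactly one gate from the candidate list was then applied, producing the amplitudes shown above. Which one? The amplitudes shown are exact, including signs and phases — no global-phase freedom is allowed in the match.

It was X(w1) that produced the state shown.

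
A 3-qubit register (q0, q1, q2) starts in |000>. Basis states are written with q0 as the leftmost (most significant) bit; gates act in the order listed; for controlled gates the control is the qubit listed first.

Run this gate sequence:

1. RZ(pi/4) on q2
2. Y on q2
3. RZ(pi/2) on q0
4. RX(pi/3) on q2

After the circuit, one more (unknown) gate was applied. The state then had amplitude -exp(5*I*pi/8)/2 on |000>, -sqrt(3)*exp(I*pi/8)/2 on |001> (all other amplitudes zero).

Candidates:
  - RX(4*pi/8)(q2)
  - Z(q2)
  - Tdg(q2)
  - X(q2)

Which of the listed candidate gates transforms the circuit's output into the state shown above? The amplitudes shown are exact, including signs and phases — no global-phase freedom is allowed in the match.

The applied gate was Z(q2).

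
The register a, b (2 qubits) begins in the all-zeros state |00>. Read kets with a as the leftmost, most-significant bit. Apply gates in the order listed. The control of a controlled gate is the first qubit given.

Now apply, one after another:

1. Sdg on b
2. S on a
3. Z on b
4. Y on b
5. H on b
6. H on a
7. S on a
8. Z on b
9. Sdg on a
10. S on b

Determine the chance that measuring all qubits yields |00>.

A full measurement returns |00> with probability 1/4.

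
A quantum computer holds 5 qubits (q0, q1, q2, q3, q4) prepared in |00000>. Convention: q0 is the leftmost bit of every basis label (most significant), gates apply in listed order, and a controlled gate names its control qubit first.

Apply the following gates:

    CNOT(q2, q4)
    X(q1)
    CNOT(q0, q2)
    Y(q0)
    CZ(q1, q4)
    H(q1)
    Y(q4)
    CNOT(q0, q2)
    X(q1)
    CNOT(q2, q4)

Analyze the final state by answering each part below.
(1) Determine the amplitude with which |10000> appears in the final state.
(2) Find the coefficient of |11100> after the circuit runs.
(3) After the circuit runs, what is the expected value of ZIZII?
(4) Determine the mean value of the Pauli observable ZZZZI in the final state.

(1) |10000> carries amplitude 0 in the final state.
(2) |11100> carries amplitude -sqrt(2)/2 in the final state.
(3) The observable ZIZII averages to 1.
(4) In the final state, ZZZZI has expectation 0.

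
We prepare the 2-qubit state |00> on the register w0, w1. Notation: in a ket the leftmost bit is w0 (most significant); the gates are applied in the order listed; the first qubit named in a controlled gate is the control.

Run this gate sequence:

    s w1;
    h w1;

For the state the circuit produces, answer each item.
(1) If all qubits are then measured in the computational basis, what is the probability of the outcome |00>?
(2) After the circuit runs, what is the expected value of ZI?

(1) A full measurement returns |00> with probability 1/2.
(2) The observable ZI averages to 1.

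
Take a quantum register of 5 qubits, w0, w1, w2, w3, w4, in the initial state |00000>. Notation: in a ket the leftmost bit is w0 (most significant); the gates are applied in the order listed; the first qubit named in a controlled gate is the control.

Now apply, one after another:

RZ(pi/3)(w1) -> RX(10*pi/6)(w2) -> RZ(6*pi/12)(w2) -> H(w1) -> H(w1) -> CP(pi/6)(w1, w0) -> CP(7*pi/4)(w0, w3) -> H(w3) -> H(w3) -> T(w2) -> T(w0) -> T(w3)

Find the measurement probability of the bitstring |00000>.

A full measurement returns |00000> with probability 3/4. Key observation: steps 8-9 multiply out to the identity, so the circuit reduces to the remaining gates.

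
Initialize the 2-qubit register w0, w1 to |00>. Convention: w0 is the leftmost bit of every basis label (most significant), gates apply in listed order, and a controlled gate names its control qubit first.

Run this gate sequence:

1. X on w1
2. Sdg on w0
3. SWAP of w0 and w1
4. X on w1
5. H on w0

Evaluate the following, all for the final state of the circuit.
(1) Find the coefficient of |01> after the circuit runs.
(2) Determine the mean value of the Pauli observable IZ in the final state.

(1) The amplitude on |01> is sqrt(2)/2.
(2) The expectation value of IZ is -1.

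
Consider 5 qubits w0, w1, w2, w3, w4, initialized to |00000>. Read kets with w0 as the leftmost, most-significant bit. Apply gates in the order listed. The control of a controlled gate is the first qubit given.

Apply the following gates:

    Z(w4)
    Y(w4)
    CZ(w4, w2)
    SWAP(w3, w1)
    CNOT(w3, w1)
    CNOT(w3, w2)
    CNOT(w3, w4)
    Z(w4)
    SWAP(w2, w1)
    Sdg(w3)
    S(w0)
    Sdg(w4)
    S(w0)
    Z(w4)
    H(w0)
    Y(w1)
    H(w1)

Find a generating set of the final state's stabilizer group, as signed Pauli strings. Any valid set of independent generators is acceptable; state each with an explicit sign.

One valid set of independent stabilizer generators is +XIIII, -IXIII, +IIZII, +IIIZI, -IIIIZ (any independent generating set of the same group is equally correct).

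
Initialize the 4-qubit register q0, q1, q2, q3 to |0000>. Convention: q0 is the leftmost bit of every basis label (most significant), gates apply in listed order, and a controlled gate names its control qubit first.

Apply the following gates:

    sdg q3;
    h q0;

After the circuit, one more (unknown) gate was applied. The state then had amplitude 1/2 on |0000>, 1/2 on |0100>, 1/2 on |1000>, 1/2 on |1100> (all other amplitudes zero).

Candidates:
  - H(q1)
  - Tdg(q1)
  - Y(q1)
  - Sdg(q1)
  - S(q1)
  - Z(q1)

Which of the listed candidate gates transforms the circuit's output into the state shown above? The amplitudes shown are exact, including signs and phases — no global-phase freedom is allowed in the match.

The unique candidate consistent with the amplitudes is H(q1).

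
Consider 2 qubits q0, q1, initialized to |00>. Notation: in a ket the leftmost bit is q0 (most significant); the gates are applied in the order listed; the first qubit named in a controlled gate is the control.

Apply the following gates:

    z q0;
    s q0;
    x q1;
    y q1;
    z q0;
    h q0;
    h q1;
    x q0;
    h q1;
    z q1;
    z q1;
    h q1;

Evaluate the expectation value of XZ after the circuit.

The expectation value of XZ is 0.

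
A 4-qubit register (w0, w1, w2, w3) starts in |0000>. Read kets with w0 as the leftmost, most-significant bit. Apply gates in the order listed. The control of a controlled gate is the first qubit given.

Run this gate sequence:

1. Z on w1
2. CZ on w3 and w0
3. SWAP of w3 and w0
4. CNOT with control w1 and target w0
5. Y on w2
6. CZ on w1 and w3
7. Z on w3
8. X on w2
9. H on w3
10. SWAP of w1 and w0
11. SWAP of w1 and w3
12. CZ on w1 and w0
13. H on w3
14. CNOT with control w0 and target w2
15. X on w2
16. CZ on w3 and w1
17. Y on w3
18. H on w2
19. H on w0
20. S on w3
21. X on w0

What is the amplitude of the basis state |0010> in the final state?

|0010> carries amplitude -1/4 in the final state.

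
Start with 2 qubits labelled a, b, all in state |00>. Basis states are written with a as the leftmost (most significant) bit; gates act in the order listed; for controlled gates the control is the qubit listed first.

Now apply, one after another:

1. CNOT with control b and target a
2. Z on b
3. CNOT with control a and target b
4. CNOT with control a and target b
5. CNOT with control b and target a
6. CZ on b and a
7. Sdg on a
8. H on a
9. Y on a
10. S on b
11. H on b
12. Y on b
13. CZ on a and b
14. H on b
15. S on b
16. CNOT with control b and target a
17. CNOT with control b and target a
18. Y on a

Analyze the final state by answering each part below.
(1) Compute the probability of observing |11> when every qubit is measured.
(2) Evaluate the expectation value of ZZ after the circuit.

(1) A full measurement returns |11> with probability 1/2. Key observation: steps 3-4 multiply out to the identity, so the circuit reduces to the remaining gates.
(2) The expectation value of ZZ is 1.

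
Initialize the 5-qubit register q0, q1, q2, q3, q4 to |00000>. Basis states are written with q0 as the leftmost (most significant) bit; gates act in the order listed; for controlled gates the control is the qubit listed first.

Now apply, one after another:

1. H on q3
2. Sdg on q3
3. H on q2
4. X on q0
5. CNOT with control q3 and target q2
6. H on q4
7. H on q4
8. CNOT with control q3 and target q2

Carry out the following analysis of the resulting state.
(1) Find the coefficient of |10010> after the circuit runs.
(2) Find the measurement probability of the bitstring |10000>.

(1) The final state's coefficient on |10010> equals -I/2. Key observation: steps 5-8 multiply out to the identity, so the circuit reduces to the remaining gates.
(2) Outcome |10000> occurs with probability 1/4.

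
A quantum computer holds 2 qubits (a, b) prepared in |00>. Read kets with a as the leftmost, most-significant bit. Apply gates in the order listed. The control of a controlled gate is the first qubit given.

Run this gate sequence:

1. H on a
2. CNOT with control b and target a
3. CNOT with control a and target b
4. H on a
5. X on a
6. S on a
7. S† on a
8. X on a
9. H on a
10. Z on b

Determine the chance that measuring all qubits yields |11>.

The probability of measuring |11> is 1/2. Key observation: the block from step 4 through step 9 cancels to the identity and can be dropped.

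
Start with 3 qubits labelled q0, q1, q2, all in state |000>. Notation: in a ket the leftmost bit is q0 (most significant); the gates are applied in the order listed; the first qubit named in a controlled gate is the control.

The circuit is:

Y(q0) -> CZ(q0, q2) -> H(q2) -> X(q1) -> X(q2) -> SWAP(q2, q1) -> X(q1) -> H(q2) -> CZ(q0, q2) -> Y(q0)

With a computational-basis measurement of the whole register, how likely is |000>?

The probability of measuring |000> is 1/4.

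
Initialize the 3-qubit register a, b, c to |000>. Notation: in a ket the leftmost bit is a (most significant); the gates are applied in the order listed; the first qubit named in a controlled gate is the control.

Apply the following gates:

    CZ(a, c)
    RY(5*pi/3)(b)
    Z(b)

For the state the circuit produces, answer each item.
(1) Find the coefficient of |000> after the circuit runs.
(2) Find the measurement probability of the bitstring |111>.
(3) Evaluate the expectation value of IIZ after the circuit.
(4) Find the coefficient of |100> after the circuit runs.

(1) The amplitude on |000> is -sqrt(3)/2.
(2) The probability of measuring |111> is 0.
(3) The observable IIZ averages to 1.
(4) |100> carries amplitude 0 in the final state.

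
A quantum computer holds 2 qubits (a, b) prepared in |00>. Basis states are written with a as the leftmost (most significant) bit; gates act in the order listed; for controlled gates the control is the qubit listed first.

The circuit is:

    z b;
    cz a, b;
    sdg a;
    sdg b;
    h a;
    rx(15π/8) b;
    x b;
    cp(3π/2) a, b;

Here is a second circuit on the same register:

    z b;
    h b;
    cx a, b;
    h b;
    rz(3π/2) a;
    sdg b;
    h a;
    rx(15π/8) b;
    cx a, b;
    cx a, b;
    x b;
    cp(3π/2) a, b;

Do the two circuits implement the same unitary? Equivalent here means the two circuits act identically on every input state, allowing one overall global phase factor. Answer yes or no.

Yes, they are equivalent — the unitaries differ by at most a global phase.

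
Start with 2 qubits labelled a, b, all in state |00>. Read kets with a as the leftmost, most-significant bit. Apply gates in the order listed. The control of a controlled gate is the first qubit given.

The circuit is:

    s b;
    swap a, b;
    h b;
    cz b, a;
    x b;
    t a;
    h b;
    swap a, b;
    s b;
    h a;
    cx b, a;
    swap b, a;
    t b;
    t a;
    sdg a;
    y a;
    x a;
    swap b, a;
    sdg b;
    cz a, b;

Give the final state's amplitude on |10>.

The final state's coefficient on |10> equals sqrt(2)*exp(3*I*pi/4)/2.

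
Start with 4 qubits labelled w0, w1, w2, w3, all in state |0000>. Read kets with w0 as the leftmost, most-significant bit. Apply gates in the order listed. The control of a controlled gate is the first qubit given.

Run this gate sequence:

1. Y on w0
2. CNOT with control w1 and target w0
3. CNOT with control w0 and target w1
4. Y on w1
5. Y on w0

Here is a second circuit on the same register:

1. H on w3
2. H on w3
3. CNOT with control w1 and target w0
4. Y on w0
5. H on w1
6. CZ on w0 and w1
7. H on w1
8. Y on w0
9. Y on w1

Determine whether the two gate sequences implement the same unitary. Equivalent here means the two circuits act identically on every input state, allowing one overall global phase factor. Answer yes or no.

No, they are not equivalent — no single phase factor reconciles the two unitaries.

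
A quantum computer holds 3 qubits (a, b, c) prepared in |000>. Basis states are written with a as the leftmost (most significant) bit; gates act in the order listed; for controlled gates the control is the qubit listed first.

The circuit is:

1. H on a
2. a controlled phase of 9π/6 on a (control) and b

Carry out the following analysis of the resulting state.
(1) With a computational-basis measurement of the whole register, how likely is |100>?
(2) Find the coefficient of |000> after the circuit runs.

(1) Outcome |100> occurs with probability 1/2.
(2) |000> carries amplitude sqrt(2)/2 in the final state.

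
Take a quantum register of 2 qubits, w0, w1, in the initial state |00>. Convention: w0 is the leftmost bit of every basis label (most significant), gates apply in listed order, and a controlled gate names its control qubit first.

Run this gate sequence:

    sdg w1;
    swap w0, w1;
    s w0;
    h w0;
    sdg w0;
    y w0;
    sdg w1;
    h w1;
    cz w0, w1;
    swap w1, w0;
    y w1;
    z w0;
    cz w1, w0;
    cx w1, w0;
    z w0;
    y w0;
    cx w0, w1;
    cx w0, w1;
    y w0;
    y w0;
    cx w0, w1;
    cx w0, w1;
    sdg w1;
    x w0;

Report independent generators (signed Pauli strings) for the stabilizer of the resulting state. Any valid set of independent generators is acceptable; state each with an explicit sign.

The stabilizer group can be generated by +XI, -IX, among other valid generating sets. Key observation: the block from step 17 through step 22 cancels to the identity and can be dropped.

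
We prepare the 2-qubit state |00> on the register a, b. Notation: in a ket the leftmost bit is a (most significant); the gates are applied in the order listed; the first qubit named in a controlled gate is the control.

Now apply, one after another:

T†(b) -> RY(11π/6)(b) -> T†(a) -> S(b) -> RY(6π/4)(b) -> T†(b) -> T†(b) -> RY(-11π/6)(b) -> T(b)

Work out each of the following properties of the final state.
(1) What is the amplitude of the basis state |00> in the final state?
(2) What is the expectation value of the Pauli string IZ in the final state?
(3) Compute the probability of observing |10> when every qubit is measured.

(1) |00> carries amplitude sqrt(2)*(-2 + I)/4 in the final state.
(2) The observable IZ averages to 1/4.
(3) A full measurement returns |10> with probability 0.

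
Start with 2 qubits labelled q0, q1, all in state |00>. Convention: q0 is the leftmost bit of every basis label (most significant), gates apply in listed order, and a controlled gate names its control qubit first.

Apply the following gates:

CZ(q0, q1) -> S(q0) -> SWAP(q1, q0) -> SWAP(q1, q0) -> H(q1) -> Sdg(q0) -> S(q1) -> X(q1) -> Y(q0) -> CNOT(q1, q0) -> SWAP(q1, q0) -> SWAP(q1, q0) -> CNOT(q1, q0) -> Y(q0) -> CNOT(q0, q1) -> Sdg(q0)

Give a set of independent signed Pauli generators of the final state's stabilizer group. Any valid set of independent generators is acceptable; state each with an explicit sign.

The final state is stabilized by the group generated by -IY, +ZI; other independent generating sets are equally valid.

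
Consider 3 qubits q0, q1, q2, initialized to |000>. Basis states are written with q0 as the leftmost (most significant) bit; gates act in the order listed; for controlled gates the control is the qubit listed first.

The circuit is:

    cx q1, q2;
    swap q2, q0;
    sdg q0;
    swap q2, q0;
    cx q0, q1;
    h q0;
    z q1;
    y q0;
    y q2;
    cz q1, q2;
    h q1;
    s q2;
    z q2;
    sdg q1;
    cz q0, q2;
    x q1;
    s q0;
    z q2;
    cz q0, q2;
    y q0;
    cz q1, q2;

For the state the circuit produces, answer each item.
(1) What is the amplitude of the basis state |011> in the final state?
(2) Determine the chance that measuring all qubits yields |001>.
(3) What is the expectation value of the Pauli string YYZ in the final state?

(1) The final state's coefficient on |011> equals I/2.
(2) Outcome |001> occurs with probability 1/4.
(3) The observable YYZ averages to -1.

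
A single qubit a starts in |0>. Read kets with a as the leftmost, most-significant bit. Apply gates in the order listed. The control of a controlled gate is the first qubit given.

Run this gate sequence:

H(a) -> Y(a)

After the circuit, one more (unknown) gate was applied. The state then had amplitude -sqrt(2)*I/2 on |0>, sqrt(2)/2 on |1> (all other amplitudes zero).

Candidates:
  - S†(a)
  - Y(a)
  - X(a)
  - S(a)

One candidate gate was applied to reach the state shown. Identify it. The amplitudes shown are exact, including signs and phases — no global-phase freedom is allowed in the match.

The unique candidate consistent with the amplitudes is S†(a).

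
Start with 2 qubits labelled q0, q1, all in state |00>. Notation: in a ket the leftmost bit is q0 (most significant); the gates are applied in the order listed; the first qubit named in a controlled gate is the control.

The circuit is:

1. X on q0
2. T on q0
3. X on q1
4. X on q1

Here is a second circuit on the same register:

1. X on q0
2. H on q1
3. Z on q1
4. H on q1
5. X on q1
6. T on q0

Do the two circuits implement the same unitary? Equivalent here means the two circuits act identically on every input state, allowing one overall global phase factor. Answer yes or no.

Yes: on every input state the two circuits agree up to one overall phase factor.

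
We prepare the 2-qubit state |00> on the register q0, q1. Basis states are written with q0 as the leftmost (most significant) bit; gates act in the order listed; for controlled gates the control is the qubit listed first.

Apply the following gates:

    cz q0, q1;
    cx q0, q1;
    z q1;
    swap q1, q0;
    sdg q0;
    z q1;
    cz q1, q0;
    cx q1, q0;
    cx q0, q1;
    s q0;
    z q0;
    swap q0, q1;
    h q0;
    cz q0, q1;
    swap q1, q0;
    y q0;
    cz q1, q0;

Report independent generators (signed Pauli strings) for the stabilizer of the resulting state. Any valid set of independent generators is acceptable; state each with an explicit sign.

The final state is stabilized by the group generated by -IX, -ZI; other independent generating sets are equally valid.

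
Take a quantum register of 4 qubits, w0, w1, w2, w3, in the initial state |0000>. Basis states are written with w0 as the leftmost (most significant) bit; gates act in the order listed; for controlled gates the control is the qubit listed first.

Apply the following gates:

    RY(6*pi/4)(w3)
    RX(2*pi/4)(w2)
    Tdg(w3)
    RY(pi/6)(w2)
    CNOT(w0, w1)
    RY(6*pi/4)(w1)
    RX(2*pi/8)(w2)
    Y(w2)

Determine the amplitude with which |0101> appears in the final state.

The amplitude on |0101> is -sqrt(3*sqrt(2) + 6)*exp(I*pi/4)/16 - sqrt(6 - 3*sqrt(2))*exp(I*pi/4)/16 + sqrt(2 - sqrt(2))*exp(3*I*pi/4)/16 + sqrt(2 - sqrt(2))*exp(I*pi/4)/16 + sqrt(6 - 3*sqrt(2))*exp(3*I*pi/4)/16 + sqrt(sqrt(2) + 2)*exp(3*I*pi/4)/16 + sqrt(sqrt(2) + 2)*exp(I*pi/4)/16 + sqrt(3*sqrt(2) + 6)*exp(3*I*pi/4)/16.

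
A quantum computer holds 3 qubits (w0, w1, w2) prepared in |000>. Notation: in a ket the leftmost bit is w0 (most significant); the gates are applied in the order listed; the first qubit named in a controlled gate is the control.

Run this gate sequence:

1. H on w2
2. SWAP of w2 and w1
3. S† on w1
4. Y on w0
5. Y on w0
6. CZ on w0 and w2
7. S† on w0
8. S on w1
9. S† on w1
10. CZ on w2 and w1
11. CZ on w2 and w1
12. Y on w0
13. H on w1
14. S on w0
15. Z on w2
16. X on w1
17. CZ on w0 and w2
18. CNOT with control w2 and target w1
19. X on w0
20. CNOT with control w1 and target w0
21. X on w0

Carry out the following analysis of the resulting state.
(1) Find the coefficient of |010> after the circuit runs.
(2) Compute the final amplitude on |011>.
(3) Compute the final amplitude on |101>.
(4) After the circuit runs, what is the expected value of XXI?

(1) The final state's coefficient on |010> equals -1/2 + I/2.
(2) |011> carries amplitude 0 in the final state.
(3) The final state's coefficient on |101> equals 0.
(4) The observable XXI averages to 0.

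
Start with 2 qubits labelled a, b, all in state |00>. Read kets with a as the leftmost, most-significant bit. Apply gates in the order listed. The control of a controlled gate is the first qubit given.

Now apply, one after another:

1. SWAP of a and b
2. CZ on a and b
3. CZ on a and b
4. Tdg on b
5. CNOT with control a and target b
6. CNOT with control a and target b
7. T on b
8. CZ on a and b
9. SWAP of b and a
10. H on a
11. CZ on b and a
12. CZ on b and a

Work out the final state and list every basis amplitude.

The final amplitudes are sqrt(2)/2 on |00>, 0 on |01>, sqrt(2)/2 on |10>, 0 on |11>. Key observation: the block from step 3 through step 8 cancels to the identity and can be dropped.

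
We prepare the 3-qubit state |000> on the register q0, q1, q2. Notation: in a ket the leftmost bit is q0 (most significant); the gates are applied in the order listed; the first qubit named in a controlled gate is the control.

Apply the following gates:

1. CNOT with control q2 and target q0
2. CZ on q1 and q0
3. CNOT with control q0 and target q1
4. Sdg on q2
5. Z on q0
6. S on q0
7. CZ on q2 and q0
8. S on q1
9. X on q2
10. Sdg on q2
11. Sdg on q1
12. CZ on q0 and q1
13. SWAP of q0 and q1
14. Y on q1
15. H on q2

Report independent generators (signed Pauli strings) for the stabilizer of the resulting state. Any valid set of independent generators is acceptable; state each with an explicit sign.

The stabilizer group can be generated by -IIX, +ZII, -IZI, among other valid generating sets.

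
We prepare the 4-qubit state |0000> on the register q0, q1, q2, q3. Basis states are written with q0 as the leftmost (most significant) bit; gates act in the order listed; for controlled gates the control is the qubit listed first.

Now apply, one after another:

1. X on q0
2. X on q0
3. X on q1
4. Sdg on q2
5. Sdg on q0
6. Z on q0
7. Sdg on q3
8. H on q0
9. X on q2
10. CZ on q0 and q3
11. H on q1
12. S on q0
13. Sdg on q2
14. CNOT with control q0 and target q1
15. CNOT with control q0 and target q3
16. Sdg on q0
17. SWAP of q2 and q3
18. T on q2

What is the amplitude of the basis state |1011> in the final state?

The final state's coefficient on |1011> equals exp(3*I*pi/4)/2.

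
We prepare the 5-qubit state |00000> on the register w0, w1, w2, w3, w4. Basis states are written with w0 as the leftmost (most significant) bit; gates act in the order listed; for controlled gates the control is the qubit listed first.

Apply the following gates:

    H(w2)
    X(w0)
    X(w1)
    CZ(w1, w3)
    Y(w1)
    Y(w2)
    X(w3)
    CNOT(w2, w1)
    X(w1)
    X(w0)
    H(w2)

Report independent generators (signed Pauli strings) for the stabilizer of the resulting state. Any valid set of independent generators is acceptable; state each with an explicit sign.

The final state is stabilized by the group generated by -IXZII, -IZXII, +ZIIII, -IIIZI, +IIIIZ; other independent generating sets are equally valid.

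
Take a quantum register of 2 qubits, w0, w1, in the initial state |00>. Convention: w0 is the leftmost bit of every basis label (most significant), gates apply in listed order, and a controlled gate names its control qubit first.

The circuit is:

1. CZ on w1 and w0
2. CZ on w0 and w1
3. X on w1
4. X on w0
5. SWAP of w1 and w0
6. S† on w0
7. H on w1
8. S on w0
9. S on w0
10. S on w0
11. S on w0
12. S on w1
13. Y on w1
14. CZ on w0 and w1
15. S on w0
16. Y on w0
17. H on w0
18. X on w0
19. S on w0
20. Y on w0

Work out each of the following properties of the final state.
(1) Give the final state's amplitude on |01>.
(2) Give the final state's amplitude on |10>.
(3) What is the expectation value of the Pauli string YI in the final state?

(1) The amplitude on |01> is -1/2. Key observation: the block from step 8 through step 11 cancels to the identity and can be dropped.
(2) |10> carries amplitude -1/2 in the final state.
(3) The observable YI averages to 1.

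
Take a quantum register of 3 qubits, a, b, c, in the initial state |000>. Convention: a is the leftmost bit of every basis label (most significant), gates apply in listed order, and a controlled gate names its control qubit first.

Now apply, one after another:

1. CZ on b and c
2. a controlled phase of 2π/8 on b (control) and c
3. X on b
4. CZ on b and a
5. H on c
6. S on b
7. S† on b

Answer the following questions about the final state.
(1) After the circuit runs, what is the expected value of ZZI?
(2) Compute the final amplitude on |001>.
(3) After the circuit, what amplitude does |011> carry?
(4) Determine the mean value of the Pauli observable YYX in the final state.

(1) In the final state, ZZI has expectation -1. Key observation: the block from step 6 through step 7 cancels to the identity and can be dropped.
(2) |001> carries amplitude 0 in the final state.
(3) The amplitude on |011> is sqrt(2)/2.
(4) In the final state, YYX has expectation 0.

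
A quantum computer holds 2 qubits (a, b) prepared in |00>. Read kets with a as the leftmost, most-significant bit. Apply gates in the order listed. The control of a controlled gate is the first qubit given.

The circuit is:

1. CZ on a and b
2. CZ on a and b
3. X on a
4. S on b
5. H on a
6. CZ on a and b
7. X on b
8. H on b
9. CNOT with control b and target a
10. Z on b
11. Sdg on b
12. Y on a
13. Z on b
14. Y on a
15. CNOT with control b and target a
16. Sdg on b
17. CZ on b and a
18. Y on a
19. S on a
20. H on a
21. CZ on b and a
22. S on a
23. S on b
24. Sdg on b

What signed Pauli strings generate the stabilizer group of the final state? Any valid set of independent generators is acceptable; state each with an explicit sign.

One valid set of independent stabilizer generators is +XI, +IY (any independent generating set of the same group is equally correct). Key observation: steps 1-2 multiply out to the identity, so the circuit reduces to the remaining gates.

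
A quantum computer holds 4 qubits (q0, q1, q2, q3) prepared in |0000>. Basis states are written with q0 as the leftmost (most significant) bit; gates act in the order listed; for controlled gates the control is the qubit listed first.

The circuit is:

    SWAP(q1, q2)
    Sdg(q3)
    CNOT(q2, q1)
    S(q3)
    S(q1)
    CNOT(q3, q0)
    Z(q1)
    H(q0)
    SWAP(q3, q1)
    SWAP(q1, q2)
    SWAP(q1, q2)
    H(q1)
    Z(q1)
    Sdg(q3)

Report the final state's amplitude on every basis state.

The resulting statevector has amplitude 1/2 on |0000>, -1/2 on |0100>, 1/2 on |1000>, -1/2 on |1100>, and 0 on every other basis state. Key observation: gates 10-11 undo each other exactly, leaving only the rest of the circuit to track.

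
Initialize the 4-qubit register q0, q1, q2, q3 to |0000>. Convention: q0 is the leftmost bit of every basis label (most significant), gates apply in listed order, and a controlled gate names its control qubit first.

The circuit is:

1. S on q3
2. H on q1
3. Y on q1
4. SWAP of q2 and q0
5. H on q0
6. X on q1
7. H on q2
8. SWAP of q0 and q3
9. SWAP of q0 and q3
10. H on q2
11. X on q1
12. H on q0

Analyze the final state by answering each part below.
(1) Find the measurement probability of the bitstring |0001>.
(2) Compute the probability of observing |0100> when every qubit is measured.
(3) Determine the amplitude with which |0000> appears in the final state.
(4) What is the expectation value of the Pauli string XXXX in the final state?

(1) Outcome |0001> occurs with probability 0. Key observation: the block from step 5 through step 12 cancels to the identity and can be dropped.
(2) A full measurement returns |0100> with probability 1/2.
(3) The final state's coefficient on |0000> equals -sqrt(2)*I/2.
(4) The expectation value of XXXX is 0.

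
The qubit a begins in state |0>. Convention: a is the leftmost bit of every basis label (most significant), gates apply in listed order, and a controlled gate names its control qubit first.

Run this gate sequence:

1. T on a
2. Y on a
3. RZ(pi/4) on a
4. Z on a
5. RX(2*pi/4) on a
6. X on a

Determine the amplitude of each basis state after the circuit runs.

The resulting statevector has amplitude -sqrt(2)*exp(5*I*pi/8)/2 on |0>, -sqrt(2)*exp(I*pi/8)/2 on |1>.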